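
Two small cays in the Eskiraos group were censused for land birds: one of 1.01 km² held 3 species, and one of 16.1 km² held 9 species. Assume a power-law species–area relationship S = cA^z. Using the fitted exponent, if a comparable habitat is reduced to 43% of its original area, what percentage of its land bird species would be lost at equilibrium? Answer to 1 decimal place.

z = ln(9/3) / ln(16.1/1.01) = 1.0986 / 2.7689 = 0.3968
S_new/S_old = (A_new/A_old)^z = 0.43^0.3968 = exp(0.3968 × -0.8440) = 0.7154
Fraction lost = 1 − 0.7154 = 0.2846

28.5%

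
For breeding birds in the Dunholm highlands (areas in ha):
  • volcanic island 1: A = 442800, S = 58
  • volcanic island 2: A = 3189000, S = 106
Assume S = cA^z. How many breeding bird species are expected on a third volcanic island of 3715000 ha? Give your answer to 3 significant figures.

111

z = ln(106/58) / ln(3189000/442800) = 0.6030 / 1.9743 = 0.3054
c = 58 / 442800^0.3054 = 58 / 53.02 = 1.094
S₃ = 1.094 × 3715000^0.3054 = 1.094 × 101.5 ≈ 111.1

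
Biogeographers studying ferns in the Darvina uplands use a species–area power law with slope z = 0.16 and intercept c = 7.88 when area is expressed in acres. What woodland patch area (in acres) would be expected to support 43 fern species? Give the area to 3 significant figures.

43 = 7.88 × A^0.16  ⇒  A^0.16 = 43/7.88 = 5.457
ln A = ln(5.457) / 0.16 = 1.6969 / 0.16 = 10.6055
A = e^10.6055 ≈ 40354 acres

40400 acres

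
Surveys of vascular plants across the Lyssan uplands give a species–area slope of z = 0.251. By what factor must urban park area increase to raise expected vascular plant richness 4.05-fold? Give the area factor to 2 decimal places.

263.11

(A₂/A₁)^0.251 = 4.05, so A₂/A₁ = 4.05^(1/0.251) = 4.05^3.984
ln(A₂/A₁) = ln 4.05 / 0.251 = 1.3987 / 0.251 = 5.5726
A₂/A₁ = e^5.5726 ≈ 263.1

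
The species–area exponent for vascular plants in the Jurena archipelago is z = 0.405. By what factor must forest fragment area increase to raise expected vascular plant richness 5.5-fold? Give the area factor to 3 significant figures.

(A₂/A₁)^0.405 = 5.5, so A₂/A₁ = 5.5^(1/0.405) = 5.5^2.469
ln(A₂/A₁) = ln 5.5 / 0.405 = 1.7047 / 0.405 = 4.2093
A₂/A₁ = e^4.2093 ≈ 67.31

67.3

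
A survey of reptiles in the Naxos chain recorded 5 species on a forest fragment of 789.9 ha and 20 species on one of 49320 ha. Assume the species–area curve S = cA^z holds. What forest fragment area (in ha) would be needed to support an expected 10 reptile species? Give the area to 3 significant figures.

z = ln(20/5) / ln(49320/789.9) = 1.3863 / 4.1342 = 0.3353
c = 5 / 789.9^0.3353 = 5 / 9.368 = 0.5338
A = (10/0.5338)^(1/0.3353) ⇒ ln A = ln(18.74)/0.3353 = 8.7390
A = e^8.7390 ≈ 6242 ha

6240 ha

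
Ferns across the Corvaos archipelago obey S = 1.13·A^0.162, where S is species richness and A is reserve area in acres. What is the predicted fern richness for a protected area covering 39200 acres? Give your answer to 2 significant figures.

S = 1.13 × 39200^0.162 = 1.13 × 5.548 ≈ 6.269

6.3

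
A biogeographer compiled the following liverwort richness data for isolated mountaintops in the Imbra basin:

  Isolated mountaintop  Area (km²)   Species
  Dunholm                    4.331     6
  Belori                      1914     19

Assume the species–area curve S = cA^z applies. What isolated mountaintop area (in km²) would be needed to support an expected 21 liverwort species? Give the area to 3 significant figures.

z = ln(19/6) / ln(1914/4.331) = 1.1527 / 6.0912 = 0.1892
c = 6 / 4.331^0.1892 = 6 / 1.32 = 4.547
A = (21/4.547)^(1/0.1892) ⇒ ln A = ln(4.619)/0.1892 = 8.0858
A = e^8.0858 ≈ 3248 km²

3250 km²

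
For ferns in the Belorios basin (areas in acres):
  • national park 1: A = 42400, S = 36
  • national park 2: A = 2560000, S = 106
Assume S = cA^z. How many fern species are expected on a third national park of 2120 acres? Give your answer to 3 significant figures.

16.4

z = ln(106/36) / ln(2560000/42400) = 1.0799 / 4.1006 = 0.2634
c = 36 / 42400^0.2634 = 36 / 16.54 = 2.176
S₃ = 2.176 × 2120^0.2634 = 2.176 × 7.516 ≈ 16.36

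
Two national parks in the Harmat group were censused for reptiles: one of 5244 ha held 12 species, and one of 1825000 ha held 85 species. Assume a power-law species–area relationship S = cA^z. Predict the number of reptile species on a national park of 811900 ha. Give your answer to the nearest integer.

65

z = ln(85/12) / ln(1825000/5244) = 1.9577 / 5.8523 = 0.3345
c = 12 / 5244^0.3345 = 12 / 17.55 = 0.6837
S₃ = 0.6837 × 811900^0.3345 = 0.6837 × 94.82 ≈ 64.83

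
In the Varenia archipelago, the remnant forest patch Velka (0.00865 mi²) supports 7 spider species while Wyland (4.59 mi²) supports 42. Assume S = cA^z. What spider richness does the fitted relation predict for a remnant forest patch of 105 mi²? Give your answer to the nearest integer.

103

z = ln(42/7) / ln(4.59/0.00865) = 1.7918 / 6.2741 = 0.2856
c = 7 / 0.00865^0.2856 = 7 / 0.2575 = 27.18
S₃ = 27.18 × 105^0.2856 = 27.18 × 3.778 ≈ 102.7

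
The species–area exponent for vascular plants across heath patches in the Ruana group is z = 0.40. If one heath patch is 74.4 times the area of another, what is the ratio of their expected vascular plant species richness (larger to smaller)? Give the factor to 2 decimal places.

5.61

S₂/S₁ = (A₂/A₁)^z = 74.4^0.4
ln(S₂/S₁) = 0.4 × ln 74.4 = 0.4 × 4.3095 = 1.7238
S₂/S₁ = e^1.7238 ≈ 5.606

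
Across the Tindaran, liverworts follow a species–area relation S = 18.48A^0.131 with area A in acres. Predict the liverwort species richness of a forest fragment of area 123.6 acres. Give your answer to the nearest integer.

35 species

S = 18.48 × 123.6^0.131
ln S = ln 18.48 + 0.131 × ln 123.6 = 2.9167 + 0.131 × 4.8171 = 3.5477
S = e^3.5477 ≈ 34.73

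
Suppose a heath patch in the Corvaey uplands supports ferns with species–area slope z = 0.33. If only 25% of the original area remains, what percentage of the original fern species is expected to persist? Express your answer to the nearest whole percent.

63%

S_new/S_old = (A_new/A_old)^z = 0.25^0.33
= exp(0.33 × ln 0.25) = exp(0.33 × -1.3863) = exp(-0.4575) ≈ 0.6329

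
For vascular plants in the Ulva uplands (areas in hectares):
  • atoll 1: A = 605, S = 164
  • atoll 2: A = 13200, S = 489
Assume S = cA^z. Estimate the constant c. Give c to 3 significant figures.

16.9

z = ln(S₂/S₁) / ln(A₂/A₁) = ln(489/164) / ln(13200/605) = 1.0925 / 3.0827 = 0.3544
c = S₁ / A₁^z = 164 / 605^0.3544 = 164 / 9.679 = 16.94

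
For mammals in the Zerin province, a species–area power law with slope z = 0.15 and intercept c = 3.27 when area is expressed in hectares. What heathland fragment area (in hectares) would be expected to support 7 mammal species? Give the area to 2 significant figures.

160 hectares

7 = 3.27 × A^0.15  ⇒  A^0.15 = 7/3.27 = 2.141
ln A = ln(2.141) / 0.15 = 0.7611 / 0.15 = 5.0741
A = e^5.0741 ≈ 159.8 hectares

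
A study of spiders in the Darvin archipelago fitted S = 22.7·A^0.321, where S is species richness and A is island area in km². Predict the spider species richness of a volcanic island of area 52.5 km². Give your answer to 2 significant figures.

81

S = 22.7 × 52.5^0.321 = 22.7 × 3.566 ≈ 80.95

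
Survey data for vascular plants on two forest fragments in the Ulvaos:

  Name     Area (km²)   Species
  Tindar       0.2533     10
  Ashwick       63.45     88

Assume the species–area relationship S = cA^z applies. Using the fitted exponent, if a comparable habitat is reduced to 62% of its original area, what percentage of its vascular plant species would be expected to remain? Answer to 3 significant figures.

z = ln(88/10) / ln(63.45/0.2533) = 2.1748 / 5.5234 = 0.3937
S_new/S_old = (A_new/A_old)^z = 0.62^0.3937 = exp(0.3937 × -0.4780) = 0.8284

82.8%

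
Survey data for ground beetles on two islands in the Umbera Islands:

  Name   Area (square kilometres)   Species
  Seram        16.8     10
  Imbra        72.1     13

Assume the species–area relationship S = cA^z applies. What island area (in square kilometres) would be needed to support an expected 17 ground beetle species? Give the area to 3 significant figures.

320 square kilometres

z = ln(13/10) / ln(72.1/16.8) = 0.2624 / 1.4567 = 0.1801
c = 10 / 16.8^0.1801 = 10 / 1.662 = 6.016
A = (17/6.016)^(1/0.1801) ⇒ ln A = ln(2.826)/0.1801 = 5.7675
A = e^5.7675 ≈ 319.7 square kilometres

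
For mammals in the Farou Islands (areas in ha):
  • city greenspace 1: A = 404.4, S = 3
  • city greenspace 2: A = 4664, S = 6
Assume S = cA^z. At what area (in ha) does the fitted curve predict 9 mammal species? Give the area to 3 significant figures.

z = ln(6/3) / ln(4664/404.4) = 0.6931 / 2.4452 = 0.2835
c = 3 / 404.4^0.2835 = 3 / 5.482 = 0.5472
A = (9/0.5472)^(1/0.2835) ⇒ ln A = ln(16.45)/0.2835 = 9.8780
A = e^9.8780 ≈ 19497 ha

19500 ha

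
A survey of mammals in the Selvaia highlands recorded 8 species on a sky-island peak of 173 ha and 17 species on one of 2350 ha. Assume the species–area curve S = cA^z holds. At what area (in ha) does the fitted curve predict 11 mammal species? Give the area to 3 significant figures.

z = ln(17/8) / ln(2350/173) = 0.7538 / 2.6089 = 0.2889
c = 8 / 173^0.2889 = 8 / 4.432 = 1.805
A = (11/1.805)^(1/0.2889) ⇒ ln A = ln(6.094)/0.2889 = 6.2555
A = e^6.2555 ≈ 520.9 ha

521 ha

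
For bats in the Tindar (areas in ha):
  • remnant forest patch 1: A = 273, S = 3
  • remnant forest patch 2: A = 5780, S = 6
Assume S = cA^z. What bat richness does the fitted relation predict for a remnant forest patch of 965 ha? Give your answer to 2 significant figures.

z = ln(6/3) / ln(5780/273) = 0.6931 / 3.0527 = 0.2271
c = 3 / 273^0.2271 = 3 / 3.574 = 0.8394
S₃ = 0.8394 × 965^0.2271 = 0.8394 × 4.761 ≈ 3.996

4.0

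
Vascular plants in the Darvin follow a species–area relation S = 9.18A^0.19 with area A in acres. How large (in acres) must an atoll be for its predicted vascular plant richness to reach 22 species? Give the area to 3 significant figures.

99.5 acres

22 = 9.18 × A^0.19  ⇒  A^0.19 = 22/9.18 = 2.397
ln A = ln(2.397) / 0.19 = 0.8740 / 0.19 = 4.6001
A = e^4.6001 ≈ 99.49 acres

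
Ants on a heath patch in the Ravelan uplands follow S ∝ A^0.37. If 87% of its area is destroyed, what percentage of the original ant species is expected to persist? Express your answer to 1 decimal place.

47.0%

S_new/S_old = (A_new/A_old)^z = 0.13^0.37
= exp(0.37 × ln 0.13) = exp(0.37 × -2.0402) = exp(-0.7549) ≈ 0.4701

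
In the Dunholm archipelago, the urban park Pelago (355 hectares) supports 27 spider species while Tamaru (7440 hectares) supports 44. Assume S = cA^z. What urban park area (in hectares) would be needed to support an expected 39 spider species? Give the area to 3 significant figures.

z = ln(44/27) / ln(7440/355) = 0.4884 / 3.0425 = 0.1605
c = 27 / 355^0.1605 = 27 / 2.566 = 10.52
A = (39/10.52)^(1/0.1605) ⇒ ln A = ln(3.707)/0.1605 = 8.1631
A = e^8.1631 ≈ 3509 hectares

3510 hectares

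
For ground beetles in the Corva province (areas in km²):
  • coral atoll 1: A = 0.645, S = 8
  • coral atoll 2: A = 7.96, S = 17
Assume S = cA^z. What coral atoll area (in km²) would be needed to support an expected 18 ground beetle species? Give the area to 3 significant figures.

z = ln(17/8) / ln(7.96/0.645) = 0.7538 / 2.5129 = 0.3000
c = 8 / 0.645^0.3000 = 8 / 0.8768 = 9.125
A = (18/9.125)^(1/0.3000) ⇒ ln A = ln(1.973)/0.3000 = 2.2650
A = e^2.2650 ≈ 9.631 km²

9.63 km²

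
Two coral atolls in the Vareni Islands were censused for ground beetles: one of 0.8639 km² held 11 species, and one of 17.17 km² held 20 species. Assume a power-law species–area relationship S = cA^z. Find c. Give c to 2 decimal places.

11.33

z = ln(S₂/S₁) / ln(A₂/A₁) = ln(20/11) / ln(17.17/0.8639) = 0.5978 / 2.9895 = 0.2000
c = S₁ / A₁^z = 11 / 0.8639^0.2000 = 11 / 0.9712 = 11.33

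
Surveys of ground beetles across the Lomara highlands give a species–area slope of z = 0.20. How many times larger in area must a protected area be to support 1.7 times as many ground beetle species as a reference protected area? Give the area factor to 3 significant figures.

(A₂/A₁)^0.2 = 1.7, so A₂/A₁ = 1.7^(1/0.2) = 1.7^5
ln(A₂/A₁) = ln 1.7 / 0.2 = 0.5306 / 0.2 = 2.6531
A₂/A₁ = e^2.6531 ≈ 14.2

14.2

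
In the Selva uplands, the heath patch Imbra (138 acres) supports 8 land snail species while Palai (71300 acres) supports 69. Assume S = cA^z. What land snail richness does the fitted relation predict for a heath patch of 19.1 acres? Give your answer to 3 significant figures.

z = ln(69/8) / ln(71300/138) = 2.1547 / 6.2474 = 0.3449
c = 8 / 138^0.3449 = 8 / 5.47 = 1.462
S₃ = 1.462 × 19.1^0.3449 = 1.462 × 2.766 ≈ 4.045

4.04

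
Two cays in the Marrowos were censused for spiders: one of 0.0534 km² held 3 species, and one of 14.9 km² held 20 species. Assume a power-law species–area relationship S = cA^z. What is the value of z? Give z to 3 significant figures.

0.337

Taking logs: ln S = ln c + z ln A, so z = (ln S₂ − ln S₁)/(ln A₂ − ln A₁).
z = ln(20/3) / ln(14.9/0.0534) = ln(6.667) / ln(279) = 1.8971 / 5.6313 = 0.3369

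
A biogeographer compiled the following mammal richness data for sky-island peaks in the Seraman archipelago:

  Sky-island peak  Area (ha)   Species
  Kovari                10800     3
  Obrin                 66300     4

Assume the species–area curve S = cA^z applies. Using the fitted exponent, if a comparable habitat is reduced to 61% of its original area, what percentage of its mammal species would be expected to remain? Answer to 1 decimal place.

92.5%

z = ln(4/3) / ln(66300/10800) = 0.2877 / 1.8146 = 0.1585
S_new/S_old = (A_new/A_old)^z = 0.61^0.1585 = exp(0.1585 × -0.4943) = 0.9246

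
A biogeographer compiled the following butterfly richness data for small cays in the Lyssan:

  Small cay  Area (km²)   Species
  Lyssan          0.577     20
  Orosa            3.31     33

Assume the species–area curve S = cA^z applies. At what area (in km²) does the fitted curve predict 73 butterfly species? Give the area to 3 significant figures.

z = ln(33/20) / ln(3.31/0.577) = 0.5008 / 1.7469 = 0.2867
c = 20 / 0.577^0.2867 = 20 / 0.8542 = 23.41
A = (73/23.41)^(1/0.2867) ⇒ ln A = ln(3.118)/0.2867 = 3.9665
A = e^3.9665 ≈ 52.8 km²

52.8 km²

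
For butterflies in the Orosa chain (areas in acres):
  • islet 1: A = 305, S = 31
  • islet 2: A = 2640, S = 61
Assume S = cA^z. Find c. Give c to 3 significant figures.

z = ln(S₂/S₁) / ln(A₂/A₁) = ln(61/31) / ln(2640/305) = 0.6769 / 2.1582 = 0.3136
c = S₁ / A₁^z = 31 / 305^0.3136 = 31 / 6.014 = 5.155

5.15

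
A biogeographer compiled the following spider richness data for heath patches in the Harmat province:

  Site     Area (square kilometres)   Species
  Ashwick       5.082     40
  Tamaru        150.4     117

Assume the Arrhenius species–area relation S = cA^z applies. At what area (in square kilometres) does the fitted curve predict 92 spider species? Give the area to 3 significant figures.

70.4 square kilometres

z = ln(117/40) / ln(150.4/5.082) = 1.0733 / 3.3876 = 0.3168
c = 40 / 5.082^0.3168 = 40 / 1.674 = 23.9
A = (92/23.9)^(1/0.3168) ⇒ ln A = ln(3.85)/0.3168 = 4.2546
A = e^4.2546 ≈ 70.43 square kilometres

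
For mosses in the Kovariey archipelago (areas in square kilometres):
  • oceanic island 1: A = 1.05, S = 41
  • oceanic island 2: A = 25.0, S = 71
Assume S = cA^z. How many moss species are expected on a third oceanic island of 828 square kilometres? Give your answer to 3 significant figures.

130

z = ln(71/41) / ln(25/1.05) = 0.5491 / 3.1701 = 0.1732
c = 41 / 1.05^0.1732 = 41 / 1.008 = 40.65
S₃ = 40.65 × 828^0.1732 = 40.65 × 3.202 ≈ 130.2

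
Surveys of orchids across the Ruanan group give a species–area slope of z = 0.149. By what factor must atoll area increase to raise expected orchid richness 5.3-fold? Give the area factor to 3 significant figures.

(A₂/A₁)^0.149 = 5.3, so A₂/A₁ = 5.3^(1/0.149) = 5.3^6.711
ln(A₂/A₁) = ln 5.3 / 0.149 = 1.6677 / 0.149 = 11.1927
A₂/A₁ = e^11.1927 ≈ 72596

72600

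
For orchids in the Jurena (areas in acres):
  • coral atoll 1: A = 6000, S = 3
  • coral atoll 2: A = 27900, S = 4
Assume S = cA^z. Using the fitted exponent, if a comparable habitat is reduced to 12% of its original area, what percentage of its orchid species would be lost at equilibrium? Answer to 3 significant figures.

z = ln(4/3) / ln(27900/6000) = 0.2877 / 1.5369 = 0.1872
S_new/S_old = (A_new/A_old)^z = 0.12^0.1872 = exp(0.1872 × -2.1203) = 0.6724
Fraction lost = 1 − 0.6724 = 0.3276

32.8%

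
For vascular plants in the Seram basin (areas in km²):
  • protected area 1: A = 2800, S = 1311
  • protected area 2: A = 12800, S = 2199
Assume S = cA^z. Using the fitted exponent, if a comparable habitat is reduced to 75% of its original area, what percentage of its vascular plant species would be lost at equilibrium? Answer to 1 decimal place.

z = ln(2199/1311) / ln(12800/2800) = 0.5172 / 1.5198 = 0.3403
S_new/S_old = (A_new/A_old)^z = 0.75^0.3403 = exp(0.3403 × -0.2877) = 0.9067
Fraction lost = 1 − 0.9067 = 0.09326

9.3%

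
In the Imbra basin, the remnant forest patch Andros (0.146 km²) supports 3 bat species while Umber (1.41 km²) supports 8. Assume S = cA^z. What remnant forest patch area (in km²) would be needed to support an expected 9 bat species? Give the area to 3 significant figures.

1.85 km²

z = ln(8/3) / ln(1.41/0.146) = 0.9808 / 2.2677 = 0.4325
c = 3 / 0.146^0.4325 = 3 / 0.4351 = 6.895
A = (9/6.895)^(1/0.4325) ⇒ ln A = ln(1.305)/0.4325 = 0.6159
A = e^0.6159 ≈ 1.851 km²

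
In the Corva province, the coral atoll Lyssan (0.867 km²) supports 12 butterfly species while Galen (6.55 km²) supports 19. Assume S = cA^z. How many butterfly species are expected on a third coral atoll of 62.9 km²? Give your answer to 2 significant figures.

32

z = ln(19/12) / ln(6.55/0.867) = 0.4595 / 2.0222 = 0.2272
c = 12 / 0.867^0.2272 = 12 / 0.9681 = 12.4
S₃ = 12.4 × 62.9^0.2272 = 12.4 × 2.563 ≈ 31.77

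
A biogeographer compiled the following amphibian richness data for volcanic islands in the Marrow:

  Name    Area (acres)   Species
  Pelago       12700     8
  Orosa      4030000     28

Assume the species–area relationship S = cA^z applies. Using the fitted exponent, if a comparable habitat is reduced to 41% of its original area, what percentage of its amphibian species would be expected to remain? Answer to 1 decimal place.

82.4%

z = ln(28/8) / ln(4030000/12700) = 1.2528 / 5.7599 = 0.2175
S_new/S_old = (A_new/A_old)^z = 0.41^0.2175 = exp(0.2175 × -0.8916) = 0.8237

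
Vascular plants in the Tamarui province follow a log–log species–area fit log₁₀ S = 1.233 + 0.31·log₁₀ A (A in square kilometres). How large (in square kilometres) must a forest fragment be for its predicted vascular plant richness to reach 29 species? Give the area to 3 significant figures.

29 = 17.1 × A^0.31  ⇒  A^0.31 = 29/17.1 = 1.696
ln A = ln(1.696) / 0.31 = 0.5282 / 0.31 = 1.7039
A = e^1.7039 ≈ 5.495 square kilometres

5.50 square kilometres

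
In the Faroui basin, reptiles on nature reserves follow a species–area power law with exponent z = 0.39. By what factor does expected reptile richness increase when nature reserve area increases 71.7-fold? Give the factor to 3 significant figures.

S₂/S₁ = (A₂/A₁)^z = 71.7^0.39
ln(S₂/S₁) = 0.39 × ln 71.7 = 0.39 × 4.2725 = 1.6663
S₂/S₁ = e^1.6663 ≈ 5.292

5.29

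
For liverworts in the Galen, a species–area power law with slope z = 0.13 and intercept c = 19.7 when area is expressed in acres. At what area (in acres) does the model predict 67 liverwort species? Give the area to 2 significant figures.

12000 acres

67 = 19.7 × A^0.13  ⇒  A^0.13 = 67/19.7 = 3.401
ln A = ln(3.401) / 0.13 = 1.2241 / 0.13 = 9.4160
A = e^9.4160 ≈ 12283 acres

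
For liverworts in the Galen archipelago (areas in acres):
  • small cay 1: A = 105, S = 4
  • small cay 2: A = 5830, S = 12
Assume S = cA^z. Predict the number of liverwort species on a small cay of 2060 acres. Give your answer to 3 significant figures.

9.03

z = ln(12/4) / ln(5830/105) = 1.0986 / 4.0168 = 0.2735
c = 4 / 105^0.2735 = 4 / 3.571 = 1.12
S₃ = 1.12 × 2060^0.2735 = 1.12 × 8.06 ≈ 9.028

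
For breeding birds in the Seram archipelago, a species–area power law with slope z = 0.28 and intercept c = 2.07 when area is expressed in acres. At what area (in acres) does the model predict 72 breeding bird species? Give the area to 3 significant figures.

72 = 2.07 × A^0.28  ⇒  A^0.28 = 72/2.07 = 34.78
ln A = ln(34.78) / 0.28 = 3.5491 / 0.28 = 12.6754
A = e^12.6754 ≈ 319790 acres

320000 acres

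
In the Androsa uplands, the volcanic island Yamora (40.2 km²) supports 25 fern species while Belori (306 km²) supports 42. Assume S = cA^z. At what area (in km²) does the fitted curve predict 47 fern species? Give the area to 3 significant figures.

z = ln(42/25) / ln(306/40.2) = 0.5188 / 2.0297 = 0.2556
c = 25 / 40.2^0.2556 = 25 / 2.571 = 9.725
A = (47/9.725)^(1/0.2556) ⇒ ln A = ln(4.833)/0.2556 = 6.1636
A = e^6.1636 ≈ 475.2 km²

475 km²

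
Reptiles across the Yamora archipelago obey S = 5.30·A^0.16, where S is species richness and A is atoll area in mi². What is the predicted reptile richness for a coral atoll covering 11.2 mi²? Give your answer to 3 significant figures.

S = 5.3 × 11.2^0.16
ln S = ln 5.3 + 0.16 × ln 11.2 = 1.6677 + 0.16 × 2.4159 = 2.0543
S = e^2.0543 ≈ 7.801

7.80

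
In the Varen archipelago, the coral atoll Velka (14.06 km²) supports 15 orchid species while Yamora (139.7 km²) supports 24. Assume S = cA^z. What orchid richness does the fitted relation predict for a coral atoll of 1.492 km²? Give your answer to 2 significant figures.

9.5

z = ln(24/15) / ln(139.7/14.06) = 0.4700 / 2.2962 = 0.2047
c = 15 / 14.06^0.2047 = 15 / 1.718 = 8.732
S₃ = 8.732 × 1.492^0.2047 = 8.732 × 1.085 ≈ 9.477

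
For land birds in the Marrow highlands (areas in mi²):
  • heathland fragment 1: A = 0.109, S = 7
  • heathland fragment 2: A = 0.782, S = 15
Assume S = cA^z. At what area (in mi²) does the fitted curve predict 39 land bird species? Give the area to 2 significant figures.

9.2 mi²

z = ln(15/7) / ln(0.782/0.109) = 0.7621 / 1.9705 = 0.3868
c = 7 / 0.109^0.3868 = 7 / 0.4243 = 16.5
A = (39/16.5)^(1/0.3868) ⇒ ln A = ln(2.364)/0.3868 = 2.2246
A = e^2.2246 ≈ 9.249 mi²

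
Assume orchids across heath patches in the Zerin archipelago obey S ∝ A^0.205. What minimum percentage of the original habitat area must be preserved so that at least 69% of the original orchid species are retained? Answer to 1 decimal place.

16.4%

Need (A_new/A_old)^0.205 = 0.69, so A_new/A_old = 0.69^(1/0.205) = 0.69^4.878
ln(A_new/A_old) = ln 0.69 / 0.205 = -0.3711 / 0.205 = -1.8101
A_new/A_old = e^-1.8101 ≈ 0.1636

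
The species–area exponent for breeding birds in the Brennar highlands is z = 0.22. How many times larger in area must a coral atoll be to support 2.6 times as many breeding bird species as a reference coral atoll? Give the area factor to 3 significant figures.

77.0

(A₂/A₁)^0.22 = 2.6, so A₂/A₁ = 2.6^(1/0.22) = 2.6^4.545
ln(A₂/A₁) = ln 2.6 / 0.22 = 0.9555 / 0.22 = 4.3432
A₂/A₁ = e^4.3432 ≈ 76.96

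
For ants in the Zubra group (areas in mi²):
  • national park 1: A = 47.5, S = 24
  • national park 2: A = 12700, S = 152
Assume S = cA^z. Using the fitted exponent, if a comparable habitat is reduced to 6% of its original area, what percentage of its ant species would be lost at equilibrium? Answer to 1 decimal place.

60.5%

z = ln(152/24) / ln(12700/47.5) = 1.8458 / 5.5886 = 0.3303
S_new/S_old = (A_new/A_old)^z = 0.06^0.3303 = exp(0.3303 × -2.8134) = 0.3949
Fraction lost = 1 − 0.3949 = 0.6051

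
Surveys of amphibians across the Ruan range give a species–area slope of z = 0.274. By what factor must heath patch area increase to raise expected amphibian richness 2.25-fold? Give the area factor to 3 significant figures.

19.3

(A₂/A₁)^0.274 = 2.25, so A₂/A₁ = 2.25^(1/0.274) = 2.25^3.65
ln(A₂/A₁) = ln 2.25 / 0.274 = 0.8109 / 0.274 = 2.9596
A₂/A₁ = e^2.9596 ≈ 19.29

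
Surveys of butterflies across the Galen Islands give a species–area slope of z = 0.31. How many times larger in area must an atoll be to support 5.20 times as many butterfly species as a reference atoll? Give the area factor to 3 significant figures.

(A₂/A₁)^0.31 = 5.2, so A₂/A₁ = 5.2^(1/0.31) = 5.2^3.226
ln(A₂/A₁) = ln 5.2 / 0.31 = 1.6487 / 0.31 = 5.3183
A₂/A₁ = e^5.3183 ≈ 204

204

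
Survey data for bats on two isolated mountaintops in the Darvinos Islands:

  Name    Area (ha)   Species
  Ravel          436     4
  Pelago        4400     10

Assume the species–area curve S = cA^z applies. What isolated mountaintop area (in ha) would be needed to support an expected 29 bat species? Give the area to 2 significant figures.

z = ln(10/4) / ln(4400/436) = 0.9163 / 2.3117 = 0.3964
c = 4 / 436^0.3964 = 4 / 11.12 = 0.3596
A = (29/0.3596)^(1/0.3964) ⇒ ln A = ln(80.64)/0.3964 = 11.0755
A = e^11.0755 ≈ 64571 ha

65000 ha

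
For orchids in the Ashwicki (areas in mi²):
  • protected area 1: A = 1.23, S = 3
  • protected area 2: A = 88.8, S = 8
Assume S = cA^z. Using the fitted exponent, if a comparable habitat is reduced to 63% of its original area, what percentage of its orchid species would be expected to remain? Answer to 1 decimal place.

z = ln(8/3) / ln(88.8/1.23) = 0.9808 / 4.2794 = 0.2292
S_new/S_old = (A_new/A_old)^z = 0.63^0.2292 = exp(0.2292 × -0.4620) = 0.8995

90.0%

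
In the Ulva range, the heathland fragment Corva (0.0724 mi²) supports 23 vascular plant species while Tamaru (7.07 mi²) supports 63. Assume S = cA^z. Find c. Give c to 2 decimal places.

40.97

z = ln(S₂/S₁) / ln(A₂/A₁) = ln(63/23) / ln(7.07/0.0724) = 1.0076 / 4.5814 = 0.2199
c = S₁ / A₁^z = 23 / 0.0724^0.2199 = 23 / 0.5613 = 40.97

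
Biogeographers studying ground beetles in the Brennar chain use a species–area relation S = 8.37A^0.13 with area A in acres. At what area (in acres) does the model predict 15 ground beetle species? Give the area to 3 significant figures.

15 = 8.37 × A^0.13  ⇒  A^0.13 = 15/8.37 = 1.792
ln A = ln(1.792) / 0.13 = 0.5834 / 0.13 = 4.4877
A = e^4.4877 ≈ 88.91 acres

88.9 acres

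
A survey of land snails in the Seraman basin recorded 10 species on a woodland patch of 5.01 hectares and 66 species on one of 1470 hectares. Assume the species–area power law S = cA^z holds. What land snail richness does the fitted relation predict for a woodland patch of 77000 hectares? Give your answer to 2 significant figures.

250

z = ln(66/10) / ln(1470/5.01) = 1.8871 / 5.6816 = 0.3321
c = 10 / 5.01^0.3321 = 10 / 1.708 = 5.855
S₃ = 5.855 × 77000^0.3321 = 5.855 × 41.97 ≈ 245.8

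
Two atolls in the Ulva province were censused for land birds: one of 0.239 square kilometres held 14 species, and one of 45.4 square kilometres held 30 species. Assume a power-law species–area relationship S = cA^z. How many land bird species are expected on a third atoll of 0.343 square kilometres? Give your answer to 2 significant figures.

z = ln(30/14) / ln(45.4/0.239) = 0.7621 / 5.2468 = 0.1453
c = 14 / 0.239^0.1453 = 14 / 0.8123 = 17.24
S₃ = 17.24 × 0.343^0.1453 = 17.24 × 0.856 ≈ 14.75

15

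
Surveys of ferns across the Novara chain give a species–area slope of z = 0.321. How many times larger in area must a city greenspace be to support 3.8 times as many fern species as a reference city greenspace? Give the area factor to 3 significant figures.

(A₂/A₁)^0.321 = 3.8, so A₂/A₁ = 3.8^(1/0.321) = 3.8^3.115
ln(A₂/A₁) = ln 3.8 / 0.321 = 1.3350 / 0.321 = 4.1589
A₂/A₁ = e^4.1589 ≈ 64

64.0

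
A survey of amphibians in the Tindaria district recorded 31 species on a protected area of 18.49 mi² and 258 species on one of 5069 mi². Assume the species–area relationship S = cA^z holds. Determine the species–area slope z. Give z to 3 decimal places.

Taking logs: ln S = ln c + z ln A, so z = (ln S₂ − ln S₁)/(ln A₂ − ln A₁).
z = ln(258/31) / ln(5069/18.49) = ln(8.323) / ln(274.1) = 2.1190 / 5.6137 = 0.3775

0.377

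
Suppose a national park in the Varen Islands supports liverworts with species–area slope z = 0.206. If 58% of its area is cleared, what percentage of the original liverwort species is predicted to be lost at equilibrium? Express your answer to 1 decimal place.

S_new/S_old = (A_new/A_old)^z = 0.42^0.206
= exp(0.206 × ln 0.42) = exp(0.206 × -0.8675) = exp(-0.1787) ≈ 0.8364
Fraction lost = 1 − 0.8364 = 0.1636

16.4%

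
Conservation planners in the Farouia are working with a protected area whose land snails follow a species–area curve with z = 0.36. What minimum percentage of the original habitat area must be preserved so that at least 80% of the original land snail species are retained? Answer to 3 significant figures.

53.8%

Need (A_new/A_old)^0.36 = 0.8, so A_new/A_old = 0.8^(1/0.36) = 0.8^2.778
ln(A_new/A_old) = ln 0.8 / 0.36 = -0.2231 / 0.36 = -0.6198
A_new/A_old = e^-0.6198 ≈ 0.538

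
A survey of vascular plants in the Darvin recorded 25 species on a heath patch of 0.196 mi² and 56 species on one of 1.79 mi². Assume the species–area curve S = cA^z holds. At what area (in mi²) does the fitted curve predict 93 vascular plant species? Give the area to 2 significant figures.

7.2 mi²

z = ln(56/25) / ln(1.79/0.196) = 0.8065 / 2.2119 = 0.3646
c = 25 / 0.196^0.3646 = 25 / 0.552 = 45.29
A = (93/45.29)^(1/0.3646) ⇒ ln A = ln(2.053)/0.3646 = 1.9734
A = e^1.9734 ≈ 7.195 mi²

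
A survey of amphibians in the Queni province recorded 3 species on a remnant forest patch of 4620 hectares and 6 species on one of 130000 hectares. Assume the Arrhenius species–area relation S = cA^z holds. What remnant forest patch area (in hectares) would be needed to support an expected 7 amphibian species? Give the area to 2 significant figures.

270000 hectares

z = ln(6/3) / ln(130000/4620) = 0.6931 / 3.3371 = 0.2077
c = 3 / 4620^0.2077 = 3 / 5.77 = 0.5199
A = (7/0.5199)^(1/0.2077) ⇒ ln A = ln(13.46)/0.2077 = 12.5174
A = e^12.5174 ≈ 273059 hectares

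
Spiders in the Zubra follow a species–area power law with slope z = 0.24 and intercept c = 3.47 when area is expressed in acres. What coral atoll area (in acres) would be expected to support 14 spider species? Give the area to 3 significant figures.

14 = 3.47 × A^0.24  ⇒  A^0.24 = 14/3.47 = 4.035
ln A = ln(4.035) / 0.24 = 1.3949 / 0.24 = 5.8121
A = e^5.8121 ≈ 334.3 acres

334 acres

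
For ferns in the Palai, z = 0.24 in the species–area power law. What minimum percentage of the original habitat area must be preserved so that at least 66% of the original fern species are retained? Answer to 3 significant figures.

Need (A_new/A_old)^0.24 = 0.66, so A_new/A_old = 0.66^(1/0.24) = 0.66^4.167
ln(A_new/A_old) = ln 0.66 / 0.24 = -0.4155 / 0.24 = -1.7313
A_new/A_old = e^-1.7313 ≈ 0.1771

17.7%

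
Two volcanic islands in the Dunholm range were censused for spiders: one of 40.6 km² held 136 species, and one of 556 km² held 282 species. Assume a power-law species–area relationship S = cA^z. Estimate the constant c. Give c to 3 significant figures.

z = ln(S₂/S₁) / ln(A₂/A₁) = ln(282/136) / ln(556/40.6) = 0.7293 / 2.6170 = 0.2787
c = S₁ / A₁^z = 136 / 40.6^0.2787 = 136 / 2.807 = 48.45

48.5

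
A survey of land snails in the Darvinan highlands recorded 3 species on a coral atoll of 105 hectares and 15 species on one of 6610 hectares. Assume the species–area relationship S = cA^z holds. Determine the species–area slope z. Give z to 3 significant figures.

Taking logs: ln S = ln c + z ln A, so z = (ln S₂ − ln S₁)/(ln A₂ − ln A₁).
z = ln(15/3) / ln(6610/105) = ln(5) / ln(62.95) = 1.6094 / 4.1424 = 0.3885

0.389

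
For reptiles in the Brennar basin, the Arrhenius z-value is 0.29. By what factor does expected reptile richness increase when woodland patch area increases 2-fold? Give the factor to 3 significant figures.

1.22

S₂/S₁ = (A₂/A₁)^z = 2^0.29
ln(S₂/S₁) = 0.29 × ln 2 = 0.29 × 0.6931 = 0.2010
S₂/S₁ = e^0.2010 ≈ 1.223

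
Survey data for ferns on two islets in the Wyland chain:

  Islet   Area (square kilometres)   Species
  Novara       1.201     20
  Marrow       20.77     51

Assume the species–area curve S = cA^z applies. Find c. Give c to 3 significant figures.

z = ln(S₂/S₁) / ln(A₂/A₁) = ln(51/20) / ln(20.77/1.201) = 0.9361 / 2.8504 = 0.3284
c = S₁ / A₁^z = 20 / 1.201^0.3284 = 20 / 1.062 = 18.83

18.8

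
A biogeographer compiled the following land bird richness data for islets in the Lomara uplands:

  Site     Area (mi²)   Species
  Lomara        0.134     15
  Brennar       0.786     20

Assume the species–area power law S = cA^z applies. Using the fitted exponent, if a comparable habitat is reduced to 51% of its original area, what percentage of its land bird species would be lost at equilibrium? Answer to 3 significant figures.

10.4%

z = ln(20/15) / ln(0.786/0.134) = 0.2877 / 1.7691 = 0.1626
S_new/S_old = (A_new/A_old)^z = 0.51^0.1626 = exp(0.1626 × -0.6733) = 0.8963
Fraction lost = 1 − 0.8963 = 0.1037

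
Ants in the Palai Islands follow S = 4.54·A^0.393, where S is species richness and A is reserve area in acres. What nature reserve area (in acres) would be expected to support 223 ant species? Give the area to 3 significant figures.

223 = 4.54 × A^0.393  ⇒  A^0.393 = 223/4.54 = 49.12
ln A = ln(49.12) / 0.393 = 3.8942 / 0.393 = 9.9090
A = e^9.9090 ≈ 20111 acres

20100 acres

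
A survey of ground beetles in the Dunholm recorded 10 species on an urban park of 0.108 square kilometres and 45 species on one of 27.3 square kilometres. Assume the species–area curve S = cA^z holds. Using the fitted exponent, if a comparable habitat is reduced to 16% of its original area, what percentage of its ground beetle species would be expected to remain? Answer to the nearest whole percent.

61%

z = ln(45/10) / ln(27.3/0.108) = 1.5041 / 5.5325 = 0.2719
S_new/S_old = (A_new/A_old)^z = 0.16^0.2719 = exp(0.2719 × -1.8326) = 0.6076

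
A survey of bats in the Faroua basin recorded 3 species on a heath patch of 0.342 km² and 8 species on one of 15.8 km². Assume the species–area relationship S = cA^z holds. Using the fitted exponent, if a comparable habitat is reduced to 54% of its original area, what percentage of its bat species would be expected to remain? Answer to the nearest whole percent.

z = ln(8/3) / ln(15.8/0.342) = 0.9808 / 3.8330 = 0.2559
S_new/S_old = (A_new/A_old)^z = 0.54^0.2559 = exp(0.2559 × -0.6162) = 0.8541

85%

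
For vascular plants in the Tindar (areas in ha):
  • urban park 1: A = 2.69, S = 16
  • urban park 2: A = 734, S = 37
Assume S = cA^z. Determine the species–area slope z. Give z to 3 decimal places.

Taking logs: ln S = ln c + z ln A, so z = (ln S₂ − ln S₁)/(ln A₂ − ln A₁).
z = ln(37/16) / ln(734/2.69) = ln(2.312) / ln(272.9) = 0.8383 / 5.6090 = 0.1495

0.149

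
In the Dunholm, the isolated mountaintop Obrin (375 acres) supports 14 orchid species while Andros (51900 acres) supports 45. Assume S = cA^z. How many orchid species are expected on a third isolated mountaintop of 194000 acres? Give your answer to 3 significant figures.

61.5

z = ln(45/14) / ln(51900/375) = 1.1676 / 4.9301 = 0.2368
c = 14 / 375^0.2368 = 14 / 4.07 = 3.44
S₃ = 3.44 × 194000^0.2368 = 3.44 × 17.88 ≈ 61.49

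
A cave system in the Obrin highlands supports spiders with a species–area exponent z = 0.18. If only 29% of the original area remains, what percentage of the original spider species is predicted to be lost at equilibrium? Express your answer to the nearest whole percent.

S_new/S_old = (A_new/A_old)^z = 0.29^0.18
= exp(0.18 × ln 0.29) = exp(0.18 × -1.2379) = exp(-0.2228) ≈ 0.8003
Fraction lost = 1 − 0.8003 = 0.1997

20%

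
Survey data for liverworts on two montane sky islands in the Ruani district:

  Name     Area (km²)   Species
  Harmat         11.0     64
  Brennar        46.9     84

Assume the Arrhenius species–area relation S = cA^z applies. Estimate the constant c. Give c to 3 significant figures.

40.8

z = ln(S₂/S₁) / ln(A₂/A₁) = ln(84/64) / ln(46.9/11) = 0.2719 / 1.4501 = 0.1875
c = S₁ / A₁^z = 64 / 11^0.1875 = 64 / 1.568 = 40.82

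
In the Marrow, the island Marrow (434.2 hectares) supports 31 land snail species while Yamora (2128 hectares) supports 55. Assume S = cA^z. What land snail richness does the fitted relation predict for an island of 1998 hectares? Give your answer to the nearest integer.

54

z = ln(55/31) / ln(2128/434.2) = 0.5733 / 1.5894 = 0.3607
c = 31 / 434.2^0.3607 = 31 / 8.943 = 3.466
S₃ = 3.466 × 1998^0.3607 = 3.466 × 15.51 ≈ 53.76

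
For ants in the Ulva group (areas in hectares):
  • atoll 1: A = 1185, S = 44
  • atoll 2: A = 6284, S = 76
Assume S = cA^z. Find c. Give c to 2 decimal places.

4.33

z = ln(S₂/S₁) / ln(A₂/A₁) = ln(76/44) / ln(6284/1185) = 0.5465 / 1.6683 = 0.3276
c = S₁ / A₁^z = 44 / 1185^0.3276 = 44 / 10.16 = 4.33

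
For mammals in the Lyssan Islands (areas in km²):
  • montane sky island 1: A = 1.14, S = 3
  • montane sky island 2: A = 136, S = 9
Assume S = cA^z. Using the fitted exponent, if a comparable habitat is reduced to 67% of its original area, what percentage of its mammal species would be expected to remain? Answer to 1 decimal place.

91.2%

z = ln(9/3) / ln(136/1.14) = 1.0986 / 4.7816 = 0.2298
S_new/S_old = (A_new/A_old)^z = 0.67^0.2298 = exp(0.2298 × -0.4005) = 0.9121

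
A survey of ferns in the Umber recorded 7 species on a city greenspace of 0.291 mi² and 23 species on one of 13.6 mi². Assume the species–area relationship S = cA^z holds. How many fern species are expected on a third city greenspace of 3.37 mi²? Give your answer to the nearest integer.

15

z = ln(23/7) / ln(13.6/0.291) = 1.1896 / 3.8445 = 0.3094
c = 7 / 0.291^0.3094 = 7 / 0.6825 = 10.26
S₃ = 10.26 × 3.37^0.3094 = 10.26 × 1.456 ≈ 14.94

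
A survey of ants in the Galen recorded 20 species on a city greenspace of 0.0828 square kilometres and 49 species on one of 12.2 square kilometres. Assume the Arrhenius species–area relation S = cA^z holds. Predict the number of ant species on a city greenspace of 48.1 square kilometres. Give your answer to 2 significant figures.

z = ln(49/20) / ln(12.2/0.0828) = 0.8961 / 4.9928 = 0.1795
c = 20 / 0.0828^0.1795 = 20 / 0.6395 = 31.28
S₃ = 31.28 × 48.1^0.1795 = 31.28 × 2.004 ≈ 62.68

63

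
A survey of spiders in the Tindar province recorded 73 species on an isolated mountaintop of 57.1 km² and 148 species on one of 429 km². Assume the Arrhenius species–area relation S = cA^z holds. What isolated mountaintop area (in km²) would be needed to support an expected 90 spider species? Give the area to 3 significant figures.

104 km²

z = ln(148/73) / ln(429/57.1) = 0.7068 / 2.0167 = 0.3505
c = 73 / 57.1^0.3505 = 73 / 4.127 = 17.69
A = (90/17.69)^(1/0.3505) ⇒ ln A = ln(5.088)/0.3505 = 4.6422
A = e^4.6422 ≈ 103.8 km²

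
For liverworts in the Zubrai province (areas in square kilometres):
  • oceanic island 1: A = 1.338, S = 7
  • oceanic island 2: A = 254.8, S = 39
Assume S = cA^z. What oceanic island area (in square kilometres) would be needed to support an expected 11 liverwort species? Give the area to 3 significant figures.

5.33 square kilometres

z = ln(39/7) / ln(254.8/1.338) = 1.7177 / 5.2493 = 0.3272
c = 7 / 1.338^0.3272 = 7 / 1.1 = 6.364
A = (11/6.364)^(1/0.3272) ⇒ ln A = ln(1.729)/0.3272 = 1.6725
A = e^1.6725 ≈ 5.325 square kilometres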